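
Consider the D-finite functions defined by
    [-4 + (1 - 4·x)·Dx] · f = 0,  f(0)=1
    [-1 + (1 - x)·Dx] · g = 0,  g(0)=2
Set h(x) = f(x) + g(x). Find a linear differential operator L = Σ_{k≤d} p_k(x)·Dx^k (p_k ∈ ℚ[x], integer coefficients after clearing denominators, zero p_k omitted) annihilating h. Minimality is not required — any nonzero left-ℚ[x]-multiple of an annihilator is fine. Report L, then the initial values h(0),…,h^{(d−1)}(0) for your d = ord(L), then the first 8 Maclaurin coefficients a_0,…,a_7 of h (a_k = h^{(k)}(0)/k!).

f: a_k = 1, 4, 16, 64, 256, 1024, 4096, 16384, …
g: a_k = 2, 2, 2, 2, 2, 2, 2, 2, …
Weyl lclm of L_f,L_g ⇒ L₀ (ord ≤ 2).
L = -8 + (10 - 16·x)·Dx + (-1 + 5·x - 4·x^2)·Dx^2  (order 2).
h: a_k = 3, 6, 18, 66, 258, 1026, 4098, 16386, …
ICs: h(0) = 3, h′(0) = 6.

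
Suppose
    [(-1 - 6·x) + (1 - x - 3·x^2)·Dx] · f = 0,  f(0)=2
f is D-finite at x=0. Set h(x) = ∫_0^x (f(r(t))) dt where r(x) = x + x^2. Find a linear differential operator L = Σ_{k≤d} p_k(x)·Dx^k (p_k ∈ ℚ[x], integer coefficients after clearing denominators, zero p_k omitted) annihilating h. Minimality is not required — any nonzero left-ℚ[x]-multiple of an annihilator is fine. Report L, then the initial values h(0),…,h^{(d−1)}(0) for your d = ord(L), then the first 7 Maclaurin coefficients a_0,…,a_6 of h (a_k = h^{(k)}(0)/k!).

L = (1 + 8·x + 18·x^2 + 12·x^3)·Dx + (-1 + x + 4·x^2 + 6·x^3 + 3·x^4)·Dx^2  (order 2).
h: a_k = 0, 2, 1, 10/3, 15/2, 88/5, 137/3, …
ICs: h(0) = 0, h′(0) = 2.

f: a_k = 2, 2, 8, 14, 38, 80, 194, …
f∘r: x↦r, Dx↦Dx/r' in L_f ⇒ L₀.
h=∫₀ˣh₀: take L = L₀·Dx.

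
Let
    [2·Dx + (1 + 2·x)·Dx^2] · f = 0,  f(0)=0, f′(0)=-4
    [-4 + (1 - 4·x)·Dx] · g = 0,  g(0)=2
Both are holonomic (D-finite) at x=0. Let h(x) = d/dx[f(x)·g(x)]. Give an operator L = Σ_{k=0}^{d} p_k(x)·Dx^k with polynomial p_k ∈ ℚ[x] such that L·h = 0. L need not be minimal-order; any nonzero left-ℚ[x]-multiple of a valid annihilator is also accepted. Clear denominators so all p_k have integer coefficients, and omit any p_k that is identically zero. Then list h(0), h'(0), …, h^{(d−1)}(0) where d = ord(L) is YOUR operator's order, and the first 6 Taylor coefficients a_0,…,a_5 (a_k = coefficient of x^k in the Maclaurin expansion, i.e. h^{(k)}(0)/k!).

f: a_k = 0, -4, 4, -16/3, 8, -64/5, …
g: a_k = 2, 8, 32, 128, 512, 2048, …
Product ⇒ symmetric product L₀, ord ≤ 2.
h=h₀': d/dx-closure on L₀ ⇒ L.
L = 32 + (8 + 40·x)·Dx + (-1 + 2·x + 8·x^2)·Dx^2  (order 2).
h: a_k = -8, -48, -320, -4928/3, -25024/3, -198912/5, …
ICs: h(0) = -8, h′(0) = -48.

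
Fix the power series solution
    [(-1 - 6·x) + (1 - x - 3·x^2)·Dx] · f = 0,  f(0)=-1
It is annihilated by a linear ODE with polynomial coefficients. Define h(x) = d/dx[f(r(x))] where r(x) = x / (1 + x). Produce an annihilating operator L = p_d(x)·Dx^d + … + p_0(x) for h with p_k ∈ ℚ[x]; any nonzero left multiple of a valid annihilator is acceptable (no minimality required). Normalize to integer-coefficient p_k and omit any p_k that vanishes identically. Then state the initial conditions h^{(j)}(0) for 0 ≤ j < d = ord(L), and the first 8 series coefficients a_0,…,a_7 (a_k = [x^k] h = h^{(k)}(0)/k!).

L = (6 + 18·x + 72·x^2 + 42·x^3) + (-1 - 9·x - 12·x^2 + 17·x^3 + 21·x^4)·Dx  (order 1).
h: a_k = -1, -6, 0, -36, 45, -216, 441, -1368, …
ICs: h(0) = -1.

f: a_k = -1, -1, -4, -7, -19, -40, -97, -217, …
f∘r: x↦r, Dx↦Dx/r' in L_f ⇒ L₀.
h₀' ⇒ L via d/dx closure of L₀.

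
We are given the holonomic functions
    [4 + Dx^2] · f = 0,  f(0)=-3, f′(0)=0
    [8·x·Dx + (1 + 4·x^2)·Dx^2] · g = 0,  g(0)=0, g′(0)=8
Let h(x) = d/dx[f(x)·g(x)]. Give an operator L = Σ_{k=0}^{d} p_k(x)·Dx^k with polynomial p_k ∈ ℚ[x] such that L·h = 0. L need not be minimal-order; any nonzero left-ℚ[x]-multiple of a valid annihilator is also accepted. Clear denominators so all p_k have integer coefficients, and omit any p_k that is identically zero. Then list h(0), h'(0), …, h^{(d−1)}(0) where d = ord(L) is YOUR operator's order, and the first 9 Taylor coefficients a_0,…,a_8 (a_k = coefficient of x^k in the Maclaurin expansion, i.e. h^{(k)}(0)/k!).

f: a_k = -3, 0, 6, 0, -2, 0, 4/15, 0, -2/105, …
g: a_k = 0, 8, 0, -32/3, 0, 128/5, 0, -512/7, 0, …
Product ⇒ symmetric product L₀, ord ≤ 4.
Differentiate: ansatz ord ≤ ord L₀ ⇒ L.
L = (880 + 9408·x^2 + 59008·x^4 + 49152·x^6 + 24576·x^8 + 16384·x^10 + 32768·x^12) + (544·x + 9088·x^3 + 35840·x^5 + 40960·x^7 + 40960·x^9 + 32768·x^11)·Dx + (240 + 2720·x^2 + 17088·x^4 + 18944·x^6 + 16384·x^8 + 16384·x^10 + 16384·x^12)·Dx^2 + (136·x + 2272·x^3 + 8960·x^5 + 10240·x^7 + 10240·x^9 + 8192·x^11)·Dx^3 + (5 + 92·x^2 + 584·x^4 + 1664·x^6 + 2560·x^8 + 3072·x^10 + 2048·x^12)·Dx^4  (order 4).
h: a_k = -24, 0, 240, 0, -784, 0, 41632/15, 0, -370352/35, …
ICs: h(0) = -24, h′(0) = 0, h′′(0) = 480, h′′′(0) = 0.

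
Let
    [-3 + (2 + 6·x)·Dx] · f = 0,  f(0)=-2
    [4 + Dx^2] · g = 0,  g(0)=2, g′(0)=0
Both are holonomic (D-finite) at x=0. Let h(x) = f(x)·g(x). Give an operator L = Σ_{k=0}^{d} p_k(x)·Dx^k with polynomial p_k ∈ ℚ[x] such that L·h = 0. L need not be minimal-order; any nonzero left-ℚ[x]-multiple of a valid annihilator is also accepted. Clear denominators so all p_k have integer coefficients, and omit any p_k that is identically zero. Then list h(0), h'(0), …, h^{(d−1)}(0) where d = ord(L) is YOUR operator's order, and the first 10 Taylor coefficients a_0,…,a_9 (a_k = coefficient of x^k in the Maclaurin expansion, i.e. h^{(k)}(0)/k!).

f: a_k = -2, -3, 9/4, -27/8, 405/64, -1701/128, 15309/512, -72171/1024, 2814669/16384, -14073345/32768, …
g: a_k = 2, 0, -4, 0, 4/3, 0, -8/45, 0, 4/315, 0, …
Sym-product of L_f,L_g gives L₀ (≤ ord 2).
L = (43 + 96·x + 144·x^2) + (-12 - 36·x)·Dx + (4 + 24·x + 36·x^2)·Dx^2  (order 2).
h: a_k = -4, -6, 25/2, 21/4, 95/96, -1093/64, 435961/11520, -704789/7680, 598666367/2580480, -1022227369/1720320, …
ICs: h(0) = -4, h′(0) = -6.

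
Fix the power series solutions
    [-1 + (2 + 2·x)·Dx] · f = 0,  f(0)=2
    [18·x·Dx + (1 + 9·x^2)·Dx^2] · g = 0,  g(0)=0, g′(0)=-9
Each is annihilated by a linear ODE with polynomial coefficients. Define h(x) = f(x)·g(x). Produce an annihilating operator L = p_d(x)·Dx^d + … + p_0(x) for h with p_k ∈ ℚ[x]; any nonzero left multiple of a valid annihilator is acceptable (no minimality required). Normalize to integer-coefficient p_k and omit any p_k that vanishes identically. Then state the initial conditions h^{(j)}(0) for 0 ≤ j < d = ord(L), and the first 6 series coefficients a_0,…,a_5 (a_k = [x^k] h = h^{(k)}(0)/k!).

L = (3 - 36·x - 9·x^2) + (-4 + 68·x + 108·x^2 + 36·x^3)·Dx + (4 + 8·x + 40·x^2 + 72·x^3 + 36·x^4)·Dx^2  (order 2).
h: a_k = 0, -18, -9, 225/4, 207/8, -95247/320, …
ICs: h(0) = 0, h′(0) = -18.

f: a_k = 2, 1, -1/4, 1/8, -5/64, 7/128, …
g: a_k = 0, -9, 0, 27, 0, -729/5, …
f·g: L₀ = L_f ⊗_s L_g, ord ≤ 1·2.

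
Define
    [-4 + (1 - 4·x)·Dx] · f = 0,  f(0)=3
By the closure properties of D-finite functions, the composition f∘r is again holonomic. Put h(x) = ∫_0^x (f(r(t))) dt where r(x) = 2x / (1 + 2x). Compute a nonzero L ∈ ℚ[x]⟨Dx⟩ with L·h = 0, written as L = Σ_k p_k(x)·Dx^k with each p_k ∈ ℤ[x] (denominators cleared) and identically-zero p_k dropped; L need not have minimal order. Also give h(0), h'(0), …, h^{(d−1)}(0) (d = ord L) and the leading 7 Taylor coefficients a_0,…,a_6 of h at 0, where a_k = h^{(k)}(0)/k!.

L = 8·Dx + (-1 + 4·x + 12·x^2)·Dx^2  (order 2).
h: a_k = 0, 3, 12, 48, 216, 5184/5, 5184, …
ICs: h(0) = 0, h′(0) = 3.

f: a_k = 3, 12, 48, 192, 768, 3072, 12288, …
f∘r: x↦r, Dx↦Dx/r' in L_f ⇒ L₀.
∫: right-multiply L₀ by Dx.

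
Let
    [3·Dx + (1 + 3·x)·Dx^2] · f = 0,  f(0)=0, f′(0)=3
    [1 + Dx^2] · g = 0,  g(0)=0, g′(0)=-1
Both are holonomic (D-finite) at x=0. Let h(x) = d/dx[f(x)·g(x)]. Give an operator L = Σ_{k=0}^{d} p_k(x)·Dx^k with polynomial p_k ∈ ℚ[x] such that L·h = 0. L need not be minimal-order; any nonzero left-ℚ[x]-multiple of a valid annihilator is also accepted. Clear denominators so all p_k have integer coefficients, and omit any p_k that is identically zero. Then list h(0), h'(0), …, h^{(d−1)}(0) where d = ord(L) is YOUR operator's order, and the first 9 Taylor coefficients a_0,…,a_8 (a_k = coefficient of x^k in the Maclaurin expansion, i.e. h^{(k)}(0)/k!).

L = (-8897 - 1764·x - 7722·x^2 - 14364·x^3 - 7533·x^4 + 5832·x^5 + 2916·x^6) + (-3432 - 13248·x - 12420·x^2 - 8100·x^3 + 9720·x^4 + 5832·x^5)·Dx + (-9100 - 3204·x - 11070·x^2 - 17064·x^3 - 6318·x^4 + 11664·x^5 + 5832·x^6)·Dx^2 + (-3432 - 13248·x - 12420·x^2 - 8100·x^3 + 9720·x^4 + 5832·x^5)·Dx^3 + (-203 - 1440·x - 3348·x^2 - 2700·x^3 + 1215·x^4 + 5832·x^5 + 2916·x^6)·Dx^4  (order 4).
h: a_k = 0, -6, 27/2, -34, 195/2, -1131/4, 66171/80, -511397/210, 504027/70, …
ICs: h(0) = 0, h′(0) = -6, h′′(0) = 27, h′′′(0) = -204.

f: a_k = 0, 3, -9/2, 9, -81/4, 243/5, -243/2, 2187/7, -6561/8, …
g: a_k = 0, -1, 0, 1/6, 0, -1/120, 0, 1/5040, 0, …
f·g: L₀ = L_f ⊗_s L_g, ord ≤ 2·2.
Differentiate: ansatz ord ≤ ord L₀ ⇒ L.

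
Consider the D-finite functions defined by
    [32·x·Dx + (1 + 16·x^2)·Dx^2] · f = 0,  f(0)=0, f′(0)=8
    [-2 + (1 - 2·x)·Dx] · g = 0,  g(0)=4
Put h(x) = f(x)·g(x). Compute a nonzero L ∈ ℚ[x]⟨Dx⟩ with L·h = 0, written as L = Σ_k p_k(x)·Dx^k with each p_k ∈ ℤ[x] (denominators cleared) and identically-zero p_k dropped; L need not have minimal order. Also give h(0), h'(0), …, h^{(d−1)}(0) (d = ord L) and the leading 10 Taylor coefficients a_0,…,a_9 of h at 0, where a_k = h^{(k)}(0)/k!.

f: a_k = 0, 8, 0, -128/3, 0, 2048/5, 0, -32768/7, 0, 524288/9, …
g: a_k = 4, 8, 16, 32, 64, 128, 256, 512, 1024, 2048, …
Sym-product of L_f,L_g gives L₀ (≤ ord 2).
L = 64·x + (4 - 32·x + 128·x^2)·Dx + (-1 + 2·x - 16·x^2 + 32·x^3)·Dx^2  (order 2).
h: a_k = 0, 32, 64, -128/3, -256/3, 22016/15, 44032/15, -1349632/105, -2699264/105, 57204736/315, …
ICs: h(0) = 0, h′(0) = 32.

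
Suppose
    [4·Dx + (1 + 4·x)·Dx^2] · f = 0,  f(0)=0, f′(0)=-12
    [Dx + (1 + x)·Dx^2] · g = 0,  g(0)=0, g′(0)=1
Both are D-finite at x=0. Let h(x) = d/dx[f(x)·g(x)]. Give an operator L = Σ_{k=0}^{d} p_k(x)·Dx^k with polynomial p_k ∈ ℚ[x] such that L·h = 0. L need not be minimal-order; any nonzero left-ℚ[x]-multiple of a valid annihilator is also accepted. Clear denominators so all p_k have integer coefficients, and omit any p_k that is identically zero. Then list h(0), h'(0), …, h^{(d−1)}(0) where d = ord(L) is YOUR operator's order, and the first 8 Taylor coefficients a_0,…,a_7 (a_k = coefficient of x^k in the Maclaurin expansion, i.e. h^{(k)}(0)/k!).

L = (136 + 320·x + 256·x^2) + (290 + 1464·x + 2400·x^2 + 1280·x^3)·Dx + (92 + 740·x + 1992·x^2 + 2240·x^3 + 896·x^4)·Dx^2 + (5 + 58·x + 245·x^2 + 464·x^3 + 400·x^4 + 128·x^5)·Dx^3  (order 3).
h: a_k = 0, -24, 90, -320, 1175, -22204/5, 17094, -2328768/35, …
ICs: h(0) = 0, h′(0) = -24, h′′(0) = 180.

f: a_k = 0, -12, 24, -64, 192, -3072/5, 2048, -49152/7, …
g: a_k = 0, 1, -1/2, 1/3, -1/4, 1/5, -1/6, 1/7, …
Product ⇒ symmetric product L₀, ord ≤ 4.
Differentiate: ansatz ord ≤ ord L₀ ⇒ L.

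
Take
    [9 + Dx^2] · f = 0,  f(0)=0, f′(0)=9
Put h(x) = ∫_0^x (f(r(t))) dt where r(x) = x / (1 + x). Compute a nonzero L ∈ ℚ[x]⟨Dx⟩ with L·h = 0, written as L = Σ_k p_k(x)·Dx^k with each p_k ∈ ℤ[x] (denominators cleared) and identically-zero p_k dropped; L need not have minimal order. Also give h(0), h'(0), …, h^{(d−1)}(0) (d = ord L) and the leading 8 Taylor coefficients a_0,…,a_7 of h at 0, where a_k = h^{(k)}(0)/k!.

L = 9·Dx + (2 + 6·x + 6·x^2 + 2·x^3)·Dx^2 + (1 + 4·x + 6·x^2 + 4·x^3 + x^4)·Dx^3  (order 3).
h: a_k = 0, 0, 9/2, -3, -9/8, 63/10, -879/80, 765/56, …
ICs: h(0) = 0, h′(0) = 0, h′′(0) = 9.

f: a_k = 0, 9, 0, -27/2, 0, 243/40, 0, -729/560, …
h₀=f(r): pull back L_f along r ⇒ L₀.
h=∫h₀ ⇒ L = L₀·Dx.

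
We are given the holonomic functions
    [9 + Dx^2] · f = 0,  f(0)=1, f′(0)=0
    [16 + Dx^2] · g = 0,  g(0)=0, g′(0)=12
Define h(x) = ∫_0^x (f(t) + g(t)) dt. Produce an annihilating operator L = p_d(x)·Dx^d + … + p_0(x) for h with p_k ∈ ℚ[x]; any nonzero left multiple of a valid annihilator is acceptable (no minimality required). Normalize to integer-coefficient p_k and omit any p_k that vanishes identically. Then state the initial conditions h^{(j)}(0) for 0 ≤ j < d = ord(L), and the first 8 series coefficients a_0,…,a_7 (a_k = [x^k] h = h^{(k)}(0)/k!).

f: a_k = 1, 0, -9/2, 0, 27/8, 0, -81/80, 0, …
g: a_k = 0, 12, 0, -32, 0, 128/5, 0, -1024/105, …
Sum ⇒ L₀ = lclm(L_f,L_g) in ℚ(x)⟨Dx⟩.
h=∫h₀ ⇒ L = L₀·Dx.
L = 144·Dx + 25·Dx^3 + Dx^5  (order 5).
h: a_k = 0, 1, 6, -3/2, -8, 27/40, 64/15, -81/560, …
ICs: h(0) = 0, h′(0) = 1, h′′(0) = 12, h′′′(0) = -9, h′′′′(0) = -192.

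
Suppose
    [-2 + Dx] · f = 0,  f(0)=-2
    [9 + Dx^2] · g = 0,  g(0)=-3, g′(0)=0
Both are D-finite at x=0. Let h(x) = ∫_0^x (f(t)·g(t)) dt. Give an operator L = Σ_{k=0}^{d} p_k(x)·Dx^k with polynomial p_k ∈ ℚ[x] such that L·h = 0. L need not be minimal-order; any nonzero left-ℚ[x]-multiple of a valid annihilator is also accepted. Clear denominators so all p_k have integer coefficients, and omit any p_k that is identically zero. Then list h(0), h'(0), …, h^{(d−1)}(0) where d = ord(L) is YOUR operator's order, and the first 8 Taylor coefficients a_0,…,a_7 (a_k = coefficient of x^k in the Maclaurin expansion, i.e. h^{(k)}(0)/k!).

f: a_k = -2, -4, -4, -8/3, -4/3, -8/15, -8/45, -16/315, …
g: a_k = -3, 0, 27/2, 0, -81/8, 0, 243/80, 0, …
Sym-product of L_f,L_g gives L₀ (≤ ord 2).
h=∫h₀ ⇒ L = L₀·Dx.
L = 13·Dx - 4·Dx^2 + Dx^3  (order 3).
h: a_k = 0, 6, 6, -5, -23/2, -119/20, 61/60, 407/168, …
ICs: h(0) = 0, h′(0) = 6, h′′(0) = 12.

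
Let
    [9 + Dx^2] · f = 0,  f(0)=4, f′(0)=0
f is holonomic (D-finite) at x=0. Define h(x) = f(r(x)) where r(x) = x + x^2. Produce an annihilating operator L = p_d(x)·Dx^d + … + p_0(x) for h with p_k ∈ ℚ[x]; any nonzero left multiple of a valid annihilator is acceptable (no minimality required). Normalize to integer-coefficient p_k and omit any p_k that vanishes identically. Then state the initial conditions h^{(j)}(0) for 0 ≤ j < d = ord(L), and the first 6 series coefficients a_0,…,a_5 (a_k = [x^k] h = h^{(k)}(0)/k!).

L = (9 + 54·x + 108·x^2 + 72·x^3) - 2·Dx + (1 + 2·x)·Dx^2  (order 2).
h: a_k = 4, 0, -18, -36, -9/2, 54, …
ICs: h(0) = 4, h′(0) = 0.

f: a_k = 4, 0, -18, 0, 27/2, 0, …
h₀=f(r): pull back L_f along r ⇒ L₀.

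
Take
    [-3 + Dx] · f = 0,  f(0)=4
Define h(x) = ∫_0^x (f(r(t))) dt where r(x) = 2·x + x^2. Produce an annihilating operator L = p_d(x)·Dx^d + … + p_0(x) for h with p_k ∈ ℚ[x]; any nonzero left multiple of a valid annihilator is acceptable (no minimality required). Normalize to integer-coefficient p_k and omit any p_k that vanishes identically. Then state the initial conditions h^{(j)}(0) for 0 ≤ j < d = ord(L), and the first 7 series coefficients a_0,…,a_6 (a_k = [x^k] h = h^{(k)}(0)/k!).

L = (-6 - 6·x)·Dx + Dx^2  (order 2).
h: a_k = 0, 4, 12, 28, 54, 90, 666/5, …
ICs: h(0) = 0, h′(0) = 4.

f: a_k = 4, 12, 18, 18, 27/2, 81/10, 81/20, …
h₀=f(r): pull back L_f along r ⇒ L₀.
h=∫₀ˣh₀: take L = L₀·Dx.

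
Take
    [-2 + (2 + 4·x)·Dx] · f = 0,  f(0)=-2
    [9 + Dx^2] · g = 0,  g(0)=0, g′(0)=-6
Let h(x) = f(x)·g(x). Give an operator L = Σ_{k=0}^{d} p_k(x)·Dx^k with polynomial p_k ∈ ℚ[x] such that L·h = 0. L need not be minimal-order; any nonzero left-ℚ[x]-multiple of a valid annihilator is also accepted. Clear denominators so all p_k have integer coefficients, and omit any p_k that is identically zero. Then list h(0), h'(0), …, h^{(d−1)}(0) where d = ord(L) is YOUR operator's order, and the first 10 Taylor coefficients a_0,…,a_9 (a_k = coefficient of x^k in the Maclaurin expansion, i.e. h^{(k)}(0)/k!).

f: a_k = -2, -2, 1, -1, 5/4, -7/4, 21/8, -33/8, 429/64, -715/64, …
g: a_k = 0, -6, 0, 9, 0, -81/20, 0, 243/280, 0, -243/2240, …
h₀=f·g: eliminate ⇒ L₀, order ≤ 1·2.
L = (12 + 36·x + 36·x^2) + (-2 - 4·x)·Dx + (1 + 4·x + 4·x^2)·Dx^2  (order 2).
h: a_k = 0, 12, 12, -24, -12, 48/5, 48/5, -72/7, 396/35, -144/7, …
ICs: h(0) = 0, h′(0) = 12.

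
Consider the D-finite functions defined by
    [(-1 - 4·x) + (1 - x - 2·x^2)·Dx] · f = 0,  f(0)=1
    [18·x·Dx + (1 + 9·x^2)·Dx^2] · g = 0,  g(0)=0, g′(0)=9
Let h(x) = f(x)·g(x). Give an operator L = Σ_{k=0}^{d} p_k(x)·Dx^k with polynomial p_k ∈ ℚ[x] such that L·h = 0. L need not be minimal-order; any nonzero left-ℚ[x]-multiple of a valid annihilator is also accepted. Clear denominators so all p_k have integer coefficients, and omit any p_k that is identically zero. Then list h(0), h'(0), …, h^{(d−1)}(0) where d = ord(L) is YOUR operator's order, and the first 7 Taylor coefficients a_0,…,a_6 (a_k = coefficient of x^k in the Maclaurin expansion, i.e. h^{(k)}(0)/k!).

L = (4 + 18·x + 108·x^2) + (2 - 10·x + 36·x^2 + 108·x^3)·Dx + (-1 + x - 7·x^2 + 9·x^3 + 18·x^4)·Dx^2  (order 2).
h: a_k = 0, 9, 9, 0, 18, 819/5, 999/5, …
ICs: h(0) = 0, h′(0) = 9.

f: a_k = 1, 1, 3, 5, 11, 21, 43, …
g: a_k = 0, 9, 0, -27, 0, 729/5, 0, …
f·g: L₀ = L_f ⊗_s L_g, ord ≤ 1·2.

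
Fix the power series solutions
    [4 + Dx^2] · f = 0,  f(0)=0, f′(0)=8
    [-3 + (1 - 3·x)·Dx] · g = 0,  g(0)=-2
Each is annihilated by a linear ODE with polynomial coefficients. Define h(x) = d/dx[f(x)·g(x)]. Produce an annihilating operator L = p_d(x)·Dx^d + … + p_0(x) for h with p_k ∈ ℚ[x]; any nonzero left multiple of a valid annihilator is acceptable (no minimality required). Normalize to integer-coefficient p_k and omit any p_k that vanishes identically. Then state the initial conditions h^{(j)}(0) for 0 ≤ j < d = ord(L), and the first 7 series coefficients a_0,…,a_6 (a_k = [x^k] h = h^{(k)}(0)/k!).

L = (-14 - 24·x + 36·x^2) + (-6 + 18·x)·Dx + (1 - 6·x + 9·x^2)·Dx^2  (order 2).
h: a_k = -16, -96, -400, -1600, -18032/3, -108192/5, -3407984/45, …
ICs: h(0) = -16, h′(0) = -96.

f: a_k = 0, 8, 0, -16/3, 0, 16/15, 0, …
g: a_k = -2, -6, -18, -54, -162, -486, -1458, …
Product ⇒ symmetric product L₀, ord ≤ 2.
h=h₀': d/dx-closure on L₀ ⇒ L.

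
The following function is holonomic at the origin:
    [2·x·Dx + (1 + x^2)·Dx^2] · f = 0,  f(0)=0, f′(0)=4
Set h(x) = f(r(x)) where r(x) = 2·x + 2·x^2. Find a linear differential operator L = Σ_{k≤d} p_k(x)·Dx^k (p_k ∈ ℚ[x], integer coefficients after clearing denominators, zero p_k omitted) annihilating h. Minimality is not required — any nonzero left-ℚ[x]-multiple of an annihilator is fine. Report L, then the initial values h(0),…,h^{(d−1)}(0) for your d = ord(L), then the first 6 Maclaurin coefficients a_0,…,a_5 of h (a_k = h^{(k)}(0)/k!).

f: a_k = 0, 4, 0, -4/3, 0, 4/5, …
h₀=f(r): pull back L_f along r ⇒ L₀.
L = (-2 + 8·x + 32·x^2 + 48·x^3 + 24·x^4)·Dx + (1 + 2·x + 4·x^2 + 16·x^3 + 20·x^4 + 8·x^5)·Dx^2  (order 2).
h: a_k = 0, 8, 8, -32/3, -32, -32/5, …
ICs: h(0) = 0, h′(0) = 8.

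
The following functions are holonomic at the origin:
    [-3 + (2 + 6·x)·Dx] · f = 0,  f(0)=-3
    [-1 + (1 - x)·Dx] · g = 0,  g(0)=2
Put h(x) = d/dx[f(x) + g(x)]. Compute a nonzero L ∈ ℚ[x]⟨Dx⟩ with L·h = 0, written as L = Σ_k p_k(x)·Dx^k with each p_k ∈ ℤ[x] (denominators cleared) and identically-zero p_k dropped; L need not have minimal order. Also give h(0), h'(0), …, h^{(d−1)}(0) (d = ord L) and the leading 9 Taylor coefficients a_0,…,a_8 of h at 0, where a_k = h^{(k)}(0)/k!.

f: a_k = -3, -9/2, 27/8, -81/16, 1215/128, -5103/256, 45927/1024, -216513/2048, 8444007/32768, …
g: a_k = 2, 2, 2, 2, 2, 2, 2, 2, 2, …
L₀ := lclm(L_f,L_g); ord L₀ ≤ 1+1.
h₀' ⇒ L via d/dx closure of L₀.
L = (-90 - 54·x) + (3 - 198·x - 189·x^2)·Dx + (14 + 46·x - 6·x^2 - 54·x^3)·Dx^2  (order 2).
h: a_k = -5/2, 43/4, -147/16, 1471/32, -22955/256, 143925/512, -1486919/2048, 8509543/4096, -378800667/65536, …
ICs: h(0) = -5/2, h′(0) = 43/4.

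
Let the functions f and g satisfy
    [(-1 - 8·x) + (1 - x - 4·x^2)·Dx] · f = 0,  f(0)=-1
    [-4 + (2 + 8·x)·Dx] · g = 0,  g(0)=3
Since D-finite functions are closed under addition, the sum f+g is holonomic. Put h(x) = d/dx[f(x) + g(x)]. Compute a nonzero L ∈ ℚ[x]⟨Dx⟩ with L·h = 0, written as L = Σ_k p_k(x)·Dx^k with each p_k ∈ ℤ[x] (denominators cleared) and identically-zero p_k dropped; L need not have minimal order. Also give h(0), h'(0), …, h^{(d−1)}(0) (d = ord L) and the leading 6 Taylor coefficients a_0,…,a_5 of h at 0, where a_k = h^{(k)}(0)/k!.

L = (-114 - 780·x - 2688·x^2 - 2688·x^3 - 3840·x^4) + (-21 - 420·x - 2778·x^2 - 7200·x^3 - 10272·x^4 - 11520·x^5)·Dx + (6 + 57·x + 153·x^2 + 4·x^3 - 816·x^4 - 2624·x^5 - 2560·x^6)·Dx^2  (order 2).
h: a_k = 5, -22, 9, -236, 95, -2598, …
ICs: h(0) = 5, h′(0) = -22.

f: a_k = -1, -1, -5, -9, -29, -65, …
g: a_k = 3, 6, -6, 12, -30, 84, …
L₀ := lclm(L_f,L_g); ord L₀ ≤ 1+1.
Derive L from L₀ (diff closure).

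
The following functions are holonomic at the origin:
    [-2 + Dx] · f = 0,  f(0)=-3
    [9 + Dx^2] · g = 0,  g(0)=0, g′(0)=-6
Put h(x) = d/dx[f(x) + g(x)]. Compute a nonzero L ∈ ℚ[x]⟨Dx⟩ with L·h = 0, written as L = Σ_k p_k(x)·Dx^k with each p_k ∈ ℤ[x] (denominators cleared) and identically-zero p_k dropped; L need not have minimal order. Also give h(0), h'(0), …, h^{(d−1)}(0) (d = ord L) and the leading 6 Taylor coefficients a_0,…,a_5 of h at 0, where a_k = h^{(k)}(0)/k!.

f: a_k = -3, -6, -6, -4, -2, -4/5, …
g: a_k = 0, -6, 0, 9, 0, -81/20, …
Sum ⇒ L₀ = lclm(L_f,L_g) in ℚ(x)⟨Dx⟩.
h=h₀': d/dx-closure on L₀ ⇒ L.
L = 18 - 9·Dx + 2·Dx^2 - Dx^3  (order 3).
h: a_k = -12, -12, 15, -8, -97/4, -8/5, …
ICs: h(0) = -12, h′(0) = -12, h′′(0) = 30.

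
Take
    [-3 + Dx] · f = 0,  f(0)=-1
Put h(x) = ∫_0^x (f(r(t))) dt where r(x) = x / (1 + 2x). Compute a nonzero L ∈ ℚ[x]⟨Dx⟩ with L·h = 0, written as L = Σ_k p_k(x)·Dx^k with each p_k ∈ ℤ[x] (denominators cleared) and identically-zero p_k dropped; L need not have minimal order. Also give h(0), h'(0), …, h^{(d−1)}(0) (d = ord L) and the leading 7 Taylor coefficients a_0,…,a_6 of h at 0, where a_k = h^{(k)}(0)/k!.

L = -3·Dx + (1 + 4·x + 4·x^2)·Dx^2  (order 2).
h: a_k = 0, -1, -3/2, 1/2, 3/8, -51/40, 173/80, …
ICs: h(0) = 0, h′(0) = -1.

f: a_k = -1, -3, -9/2, -9/2, -27/8, -81/40, -81/80, …
f∘r: x↦r, Dx↦Dx/r' in L_f ⇒ L₀.
∫: right-multiply L₀ by Dx.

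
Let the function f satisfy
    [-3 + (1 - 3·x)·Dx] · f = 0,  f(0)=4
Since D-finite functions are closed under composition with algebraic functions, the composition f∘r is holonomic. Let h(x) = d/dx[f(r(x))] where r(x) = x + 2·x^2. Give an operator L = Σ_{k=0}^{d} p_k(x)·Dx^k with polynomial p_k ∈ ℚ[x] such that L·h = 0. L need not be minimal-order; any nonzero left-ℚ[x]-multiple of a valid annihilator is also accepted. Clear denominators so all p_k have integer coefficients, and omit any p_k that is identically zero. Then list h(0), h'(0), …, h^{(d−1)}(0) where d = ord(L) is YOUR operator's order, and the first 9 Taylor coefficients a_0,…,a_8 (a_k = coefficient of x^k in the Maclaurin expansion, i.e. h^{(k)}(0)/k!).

L = (10 + 36·x + 72·x^2) + (-1 - x + 18·x^2 + 24·x^3)·Dx  (order 1).
h: a_k = 12, 120, 756, 4464, 24300, 127656, 650916, 3252960, 16000092, …
ICs: h(0) = 12.

f: a_k = 4, 12, 36, 108, 324, 972, 2916, 8748, 26244, …
Substitute x→r, Dx→(1/r')Dx; clear ⇒ L₀.
Differentiate: ansatz ord ≤ ord L₀ ⇒ L.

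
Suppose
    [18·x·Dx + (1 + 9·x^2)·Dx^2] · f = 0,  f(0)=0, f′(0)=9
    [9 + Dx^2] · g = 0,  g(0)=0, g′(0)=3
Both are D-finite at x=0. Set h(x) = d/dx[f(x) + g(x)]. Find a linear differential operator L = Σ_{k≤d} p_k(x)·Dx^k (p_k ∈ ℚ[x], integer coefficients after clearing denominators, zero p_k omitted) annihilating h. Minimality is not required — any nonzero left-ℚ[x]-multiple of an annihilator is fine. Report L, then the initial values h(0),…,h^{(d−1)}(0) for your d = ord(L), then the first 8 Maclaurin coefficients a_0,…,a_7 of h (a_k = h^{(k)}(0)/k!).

L = (-1782·x + 20412·x^3 + 13122·x^5) + (-9 + 567·x^2 + 6561·x^4 + 6561·x^6)·Dx + (-198·x + 2268·x^3 + 1458·x^5)·Dx^2 + (-1 + 63·x^2 + 729·x^4 + 729·x^6)·Dx^3  (order 3).
h: a_k = 12, 0, -189/2, 0, 5913/8, 0, -525123/80, 0, …
ICs: h(0) = 12, h′(0) = 0, h′′(0) = -189.

f: a_k = 0, 9, 0, -27, 0, 729/5, 0, -6561/7, …
g: a_k = 0, 3, 0, -9/2, 0, 81/40, 0, -243/560, …
Weyl lclm of L_f,L_g ⇒ L₀ (ord ≤ 4).
Differentiate: ansatz ord ≤ ord L₀ ⇒ L.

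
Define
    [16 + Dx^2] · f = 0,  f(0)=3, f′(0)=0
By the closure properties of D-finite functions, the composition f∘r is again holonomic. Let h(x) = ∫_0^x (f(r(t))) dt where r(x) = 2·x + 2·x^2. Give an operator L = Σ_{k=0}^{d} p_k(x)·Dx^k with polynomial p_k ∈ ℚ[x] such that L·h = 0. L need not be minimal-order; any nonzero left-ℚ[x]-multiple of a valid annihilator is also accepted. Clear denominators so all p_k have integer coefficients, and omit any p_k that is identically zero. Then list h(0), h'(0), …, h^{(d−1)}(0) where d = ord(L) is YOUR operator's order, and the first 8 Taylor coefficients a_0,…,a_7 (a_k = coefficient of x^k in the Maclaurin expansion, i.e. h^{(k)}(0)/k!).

f: a_k = 3, 0, -24, 0, 32, 0, -256/15, 0, …
h₀=f(r): pull back L_f along r ⇒ L₀.
h=∫₀ˣh₀: take L = L₀·Dx.
L = (64 + 384·x + 768·x^2 + 512·x^3)·Dx - 2·Dx^2 + (1 + 2·x)·Dx^3  (order 3).
h: a_k = 0, 3, 0, -32, -48, 416/5, 1024/3, 29696/105, …
ICs: h(0) = 0, h′(0) = 3, h′′(0) = 0.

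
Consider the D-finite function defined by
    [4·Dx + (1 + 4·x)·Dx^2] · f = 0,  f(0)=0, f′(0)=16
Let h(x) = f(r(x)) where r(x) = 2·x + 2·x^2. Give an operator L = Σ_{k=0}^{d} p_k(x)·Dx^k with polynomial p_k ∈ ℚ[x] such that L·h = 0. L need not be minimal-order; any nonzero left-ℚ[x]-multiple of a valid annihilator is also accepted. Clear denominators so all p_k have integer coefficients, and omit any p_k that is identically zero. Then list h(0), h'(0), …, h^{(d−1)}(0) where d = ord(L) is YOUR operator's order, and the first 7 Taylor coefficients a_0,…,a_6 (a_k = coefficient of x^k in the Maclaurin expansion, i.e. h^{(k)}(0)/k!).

f: a_k = 0, 16, -32, 256/3, -256, 4096/5, -8192/3, …
f∘r: x↦r, Dx↦Dx/r' in L_f ⇒ L₀.
L = (6 + 16·x + 16·x^2)·Dx + (1 + 10·x + 24·x^2 + 16·x^3)·Dx^2  (order 2).
h: a_k = 0, 32, -96, 1280/3, -2176, 59392/5, -67584, …
ICs: h(0) = 0, h′(0) = 32.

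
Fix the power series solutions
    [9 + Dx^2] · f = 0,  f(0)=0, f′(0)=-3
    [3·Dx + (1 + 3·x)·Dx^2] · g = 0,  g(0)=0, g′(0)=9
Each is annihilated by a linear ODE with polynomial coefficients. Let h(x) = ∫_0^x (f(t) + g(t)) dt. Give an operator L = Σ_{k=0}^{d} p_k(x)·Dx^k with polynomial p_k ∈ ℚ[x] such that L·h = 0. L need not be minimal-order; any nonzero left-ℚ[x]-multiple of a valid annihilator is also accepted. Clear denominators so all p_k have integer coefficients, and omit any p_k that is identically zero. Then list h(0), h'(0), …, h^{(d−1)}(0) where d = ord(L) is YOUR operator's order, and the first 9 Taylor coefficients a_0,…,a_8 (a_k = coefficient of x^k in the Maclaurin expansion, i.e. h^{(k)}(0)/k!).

L = (63 + 54·x + 81·x^2)·Dx^2 + (9 + 45·x + 81·x^2 + 81·x^3)·Dx^3 + (7 + 6·x + 9·x^2)·Dx^4 + (1 + 5·x + 9·x^2 + 9·x^3)·Dx^5  (order 5).
h: a_k = 0, 0, 3, -9/2, 63/8, -243/20, 1917/80, -729/14, 525123/4480, …
ICs: h(0) = 0, h′(0) = 0, h′′(0) = 6, h′′′(0) = -27, h′′′′(0) = 189.

f: a_k = 0, -3, 0, 9/2, 0, -81/40, 0, 243/560, 0, …
g: a_k = 0, 9, -27/2, 27, -243/4, 729/5, -729/2, 6561/7, -19683/8, …
Weyl lclm of L_f,L_g ⇒ L₀ (ord ≤ 4).
∫: right-multiply L₀ by Dx.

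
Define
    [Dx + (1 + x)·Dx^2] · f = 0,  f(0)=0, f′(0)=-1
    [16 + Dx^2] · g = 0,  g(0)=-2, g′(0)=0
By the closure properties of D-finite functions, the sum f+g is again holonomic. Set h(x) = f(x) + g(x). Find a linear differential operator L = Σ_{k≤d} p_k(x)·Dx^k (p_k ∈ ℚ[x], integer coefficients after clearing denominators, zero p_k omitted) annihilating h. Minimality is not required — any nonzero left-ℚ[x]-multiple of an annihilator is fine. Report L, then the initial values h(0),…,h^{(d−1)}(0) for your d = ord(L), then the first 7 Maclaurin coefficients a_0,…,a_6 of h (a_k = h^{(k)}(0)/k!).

L = (176 + 256·x + 128·x^2)·Dx + (144 + 400·x + 384·x^2 + 128·x^3)·Dx^2 + (11 + 16·x + 8·x^2)·Dx^3 + (9 + 25·x + 24·x^2 + 8·x^3)·Dx^4  (order 4).
h: a_k = -2, -1, 33/2, -1/3, -253/12, -1/5, 1039/90, …
ICs: h(0) = -2, h′(0) = -1, h′′(0) = 33, h′′′(0) = -2.

f: a_k = 0, -1, 1/2, -1/3, 1/4, -1/5, 1/6, …
g: a_k = -2, 0, 16, 0, -64/3, 0, 512/45, …
f+g: L₀ = lclm(L_f,L_g), ord ≤ 2+2.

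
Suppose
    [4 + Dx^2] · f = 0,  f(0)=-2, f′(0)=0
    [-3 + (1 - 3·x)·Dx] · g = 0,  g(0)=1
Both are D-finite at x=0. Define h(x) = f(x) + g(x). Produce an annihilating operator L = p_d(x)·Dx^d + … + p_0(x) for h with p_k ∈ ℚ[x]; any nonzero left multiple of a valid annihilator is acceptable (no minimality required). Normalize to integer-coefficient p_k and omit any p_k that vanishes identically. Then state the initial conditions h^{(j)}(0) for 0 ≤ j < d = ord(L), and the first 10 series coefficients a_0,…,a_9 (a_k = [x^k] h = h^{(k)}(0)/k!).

L = (-348 + 144·x - 216·x^2) + (44 - 180·x + 216·x^2 - 216·x^3)·Dx + (-87 + 36·x - 54·x^2)·Dx^2 + (11 - 45·x + 54·x^2 - 54·x^3)·Dx^3  (order 3).
h: a_k = -1, 3, 13, 27, 239/3, 243, 32813/45, 2187, 2066711/315, 19683, …
ICs: h(0) = -1, h′(0) = 3, h′′(0) = 26.

f: a_k = -2, 0, 4, 0, -4/3, 0, 8/45, 0, -4/315, 0, …
g: a_k = 1, 3, 9, 27, 81, 243, 729, 2187, 6561, 19683, …
f+g: L₀ = lclm(L_f,L_g), ord ≤ 2+1.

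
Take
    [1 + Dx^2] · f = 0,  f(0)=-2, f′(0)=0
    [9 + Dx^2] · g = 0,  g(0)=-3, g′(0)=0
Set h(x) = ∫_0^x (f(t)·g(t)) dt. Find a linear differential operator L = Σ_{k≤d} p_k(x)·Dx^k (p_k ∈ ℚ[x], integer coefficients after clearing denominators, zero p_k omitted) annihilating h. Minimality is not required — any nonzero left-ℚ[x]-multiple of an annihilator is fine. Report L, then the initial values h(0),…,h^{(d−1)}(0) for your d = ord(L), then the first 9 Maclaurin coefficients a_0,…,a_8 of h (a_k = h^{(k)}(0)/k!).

L = 64·Dx + 20·Dx^3 + Dx^5  (order 5).
h: a_k = 0, 6, 0, -10, 0, 34/5, 0, -52/21, 0, …
ICs: h(0) = 0, h′(0) = 6, h′′(0) = 0, h′′′(0) = -60, h′′′′(0) = 0.

f: a_k = -2, 0, 1, 0, -1/12, 0, 1/360, 0, -1/20160, …
g: a_k = -3, 0, 27/2, 0, -81/8, 0, 243/80, 0, -2187/4480, …
Sym-product of L_f,L_g gives L₀ (≤ ord 4).
Integrate: L := L₀·Dx.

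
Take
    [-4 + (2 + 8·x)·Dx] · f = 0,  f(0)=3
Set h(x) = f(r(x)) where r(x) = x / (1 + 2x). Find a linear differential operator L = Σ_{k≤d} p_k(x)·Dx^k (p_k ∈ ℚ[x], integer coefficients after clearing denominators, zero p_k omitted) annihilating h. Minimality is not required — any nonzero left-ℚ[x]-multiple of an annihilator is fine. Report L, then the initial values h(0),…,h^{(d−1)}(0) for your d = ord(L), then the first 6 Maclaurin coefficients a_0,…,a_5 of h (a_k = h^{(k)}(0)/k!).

f: a_k = 3, 6, -6, 12, -30, 84, …
Change of var in L_f (x↦r) gives L₀.
L = -2 + (1 + 8·x + 12·x^2)·Dx  (order 1).
h: a_k = 3, 6, -18, 60, -222, 900, …
ICs: h(0) = 3.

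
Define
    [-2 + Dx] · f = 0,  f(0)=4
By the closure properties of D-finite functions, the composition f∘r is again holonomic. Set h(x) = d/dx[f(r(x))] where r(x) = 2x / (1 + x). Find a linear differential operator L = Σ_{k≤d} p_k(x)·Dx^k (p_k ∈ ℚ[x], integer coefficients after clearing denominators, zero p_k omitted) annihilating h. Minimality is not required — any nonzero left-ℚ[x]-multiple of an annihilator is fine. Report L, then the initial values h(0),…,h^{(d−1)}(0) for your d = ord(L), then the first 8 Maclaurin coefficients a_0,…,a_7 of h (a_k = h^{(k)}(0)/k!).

L = (2 - 2·x) + (-1 - 2·x - x^2)·Dx  (order 1).
h: a_k = 16, 32, -16, -64/3, 112/3, -352/15, -272/45, 10112/315, …
ICs: h(0) = 16.

f: a_k = 4, 8, 8, 16/3, 8/3, 16/15, 16/45, 32/315, …
Substitute x→r, Dx→(1/r')Dx; clear ⇒ L₀.
Differentiate: ansatz ord ≤ ord L₀ ⇒ L.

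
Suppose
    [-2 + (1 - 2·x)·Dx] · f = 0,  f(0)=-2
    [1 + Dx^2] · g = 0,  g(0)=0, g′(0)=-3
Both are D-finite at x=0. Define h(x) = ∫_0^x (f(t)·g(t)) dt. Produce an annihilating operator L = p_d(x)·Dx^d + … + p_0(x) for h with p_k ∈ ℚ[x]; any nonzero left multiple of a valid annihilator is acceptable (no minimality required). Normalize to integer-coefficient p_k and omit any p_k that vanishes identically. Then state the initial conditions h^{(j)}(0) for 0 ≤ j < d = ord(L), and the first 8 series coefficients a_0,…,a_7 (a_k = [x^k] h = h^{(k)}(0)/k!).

L = (-1 + 2·x)·Dx + 4·Dx^2 + (-1 + 2·x)·Dx^3  (order 3).
h: a_k = 0, 0, 3, 4, 23/4, 46/5, 1841/120, 263/10, …
ICs: h(0) = 0, h′(0) = 0, h′′(0) = 6.

f: a_k = -2, -4, -8, -16, -32, -64, -128, -256, …
g: a_k = 0, -3, 0, 1/2, 0, -1/40, 0, 1/1680, …
Product ⇒ symmetric product L₀, ord ≤ 2.
h=∫₀ˣh₀: take L = L₀·Dx.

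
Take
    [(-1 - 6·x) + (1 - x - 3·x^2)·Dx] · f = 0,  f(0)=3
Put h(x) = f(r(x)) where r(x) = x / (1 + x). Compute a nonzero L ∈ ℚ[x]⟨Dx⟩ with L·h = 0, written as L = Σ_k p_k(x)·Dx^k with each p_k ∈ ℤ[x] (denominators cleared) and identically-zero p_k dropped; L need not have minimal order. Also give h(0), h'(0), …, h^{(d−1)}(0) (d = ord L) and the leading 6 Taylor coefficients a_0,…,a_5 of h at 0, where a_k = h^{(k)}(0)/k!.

L = (1 + 7·x) + (-1 - 2·x + 2·x^2 + 3·x^3)·Dx  (order 1).
h: a_k = 3, 3, 9, 0, 27, -27, …
ICs: h(0) = 3.

f: a_k = 3, 3, 12, 21, 57, 120, …
Change of var in L_f (x↦r) gives L₀.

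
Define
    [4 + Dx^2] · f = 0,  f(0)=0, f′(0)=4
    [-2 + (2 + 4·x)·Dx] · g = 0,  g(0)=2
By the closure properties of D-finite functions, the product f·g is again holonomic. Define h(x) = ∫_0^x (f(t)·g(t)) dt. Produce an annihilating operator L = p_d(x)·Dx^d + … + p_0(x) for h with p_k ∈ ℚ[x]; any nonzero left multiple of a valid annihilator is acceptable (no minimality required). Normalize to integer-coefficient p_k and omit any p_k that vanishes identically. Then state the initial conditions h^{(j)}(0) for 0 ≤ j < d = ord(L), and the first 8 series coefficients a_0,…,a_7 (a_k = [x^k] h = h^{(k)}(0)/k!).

L = (7 + 16·x + 16·x^2)·Dx + (-2 - 4·x)·Dx^2 + (1 + 4·x + 4·x^2)·Dx^3  (order 3).
h: a_k = 0, 0, 4, 8/3, -7/3, -4/15, -19/90, 27/35, …
ICs: h(0) = 0, h′(0) = 0, h′′(0) = 8.

f: a_k = 0, 4, 0, -8/3, 0, 8/15, 0, -16/315, …
g: a_k = 2, 2, -1, 1, -5/4, 7/4, -21/8, 33/8, …
f·g: L₀ = L_f ⊗_s L_g, ord ≤ 2·1.
∫: right-multiply L₀ by Dx.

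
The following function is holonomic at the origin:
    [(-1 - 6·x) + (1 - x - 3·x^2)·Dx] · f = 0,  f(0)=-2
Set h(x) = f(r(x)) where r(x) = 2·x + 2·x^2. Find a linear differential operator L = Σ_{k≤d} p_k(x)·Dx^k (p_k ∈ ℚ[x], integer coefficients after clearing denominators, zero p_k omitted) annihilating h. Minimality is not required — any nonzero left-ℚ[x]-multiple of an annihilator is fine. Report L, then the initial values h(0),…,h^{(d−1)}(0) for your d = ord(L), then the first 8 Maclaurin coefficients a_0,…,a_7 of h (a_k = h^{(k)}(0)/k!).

f: a_k = -2, -2, -8, -14, -38, -80, -194, -434, …
h₀=f(r): pull back L_f along r ⇒ L₀.
L = (2 + 28·x + 72·x^2 + 48·x^3) + (-1 + 2·x + 14·x^2 + 24·x^3 + 12·x^4)·Dx  (order 1).
h: a_k = -2, -4, -36, -176, -976, -5328, -28976, -158080, …
ICs: h(0) = -2.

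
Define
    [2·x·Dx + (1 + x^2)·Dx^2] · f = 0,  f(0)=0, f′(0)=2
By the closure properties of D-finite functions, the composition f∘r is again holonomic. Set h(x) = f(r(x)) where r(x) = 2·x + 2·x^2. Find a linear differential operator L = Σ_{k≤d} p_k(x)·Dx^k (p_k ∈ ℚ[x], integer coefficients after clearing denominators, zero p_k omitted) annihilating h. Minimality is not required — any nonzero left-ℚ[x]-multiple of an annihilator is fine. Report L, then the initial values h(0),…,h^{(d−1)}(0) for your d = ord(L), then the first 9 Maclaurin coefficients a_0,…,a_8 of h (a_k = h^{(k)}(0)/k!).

f: a_k = 0, 2, 0, -2/3, 0, 2/5, 0, -2/7, 0, …
Change of var in L_f (x↦r) gives L₀.
L = (-2 + 8·x + 32·x^2 + 48·x^3 + 24·x^4)·Dx + (1 + 2·x + 4·x^2 + 16·x^3 + 20·x^4 + 8·x^5)·Dx^2  (order 2).
h: a_k = 0, 4, 4, -16/3, -16, -16/5, 176/3, 640/7, -128, …
ICs: h(0) = 0, h′(0) = 4.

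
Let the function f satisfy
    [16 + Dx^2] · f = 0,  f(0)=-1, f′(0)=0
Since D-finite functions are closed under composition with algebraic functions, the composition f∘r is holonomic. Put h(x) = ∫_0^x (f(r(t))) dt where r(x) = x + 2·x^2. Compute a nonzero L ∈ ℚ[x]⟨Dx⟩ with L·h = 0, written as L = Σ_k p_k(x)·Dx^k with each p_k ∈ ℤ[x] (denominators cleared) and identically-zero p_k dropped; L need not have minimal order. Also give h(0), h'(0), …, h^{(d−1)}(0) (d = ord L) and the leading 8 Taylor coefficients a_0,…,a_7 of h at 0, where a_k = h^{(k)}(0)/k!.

f: a_k = -1, 0, 8, 0, -32/3, 0, 256/45, 0, …
h₀=f(r): pull back L_f along r ⇒ L₀.
h=∫h₀ ⇒ L = L₀·Dx.
L = (16 + 192·x + 768·x^2 + 1024·x^3)·Dx - 4·Dx^2 + (1 + 4·x)·Dx^3  (order 3).
h: a_k = 0, -1, 0, 8/3, 8, 64/15, -128/9, -11264/315, …
ICs: h(0) = 0, h′(0) = -1, h′′(0) = 0.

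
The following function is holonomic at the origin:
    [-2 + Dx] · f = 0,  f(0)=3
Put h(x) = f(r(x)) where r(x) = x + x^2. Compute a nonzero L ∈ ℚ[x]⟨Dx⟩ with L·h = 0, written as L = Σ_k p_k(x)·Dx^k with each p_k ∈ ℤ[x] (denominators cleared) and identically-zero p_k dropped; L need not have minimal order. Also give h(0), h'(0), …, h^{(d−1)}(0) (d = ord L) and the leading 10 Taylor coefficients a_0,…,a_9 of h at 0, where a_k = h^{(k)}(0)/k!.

f: a_k = 3, 6, 6, 4, 2, 4/5, 4/15, 8/105, 2/105, 4/945, …
Change of var in L_f (x↦r) gives L₀.
L = (-2 - 4·x) + Dx  (order 1).
h: a_k = 3, 6, 12, 16, 20, 104/5, 304/15, 1856/105, 1528/105, 2096/189, …
ICs: h(0) = 3.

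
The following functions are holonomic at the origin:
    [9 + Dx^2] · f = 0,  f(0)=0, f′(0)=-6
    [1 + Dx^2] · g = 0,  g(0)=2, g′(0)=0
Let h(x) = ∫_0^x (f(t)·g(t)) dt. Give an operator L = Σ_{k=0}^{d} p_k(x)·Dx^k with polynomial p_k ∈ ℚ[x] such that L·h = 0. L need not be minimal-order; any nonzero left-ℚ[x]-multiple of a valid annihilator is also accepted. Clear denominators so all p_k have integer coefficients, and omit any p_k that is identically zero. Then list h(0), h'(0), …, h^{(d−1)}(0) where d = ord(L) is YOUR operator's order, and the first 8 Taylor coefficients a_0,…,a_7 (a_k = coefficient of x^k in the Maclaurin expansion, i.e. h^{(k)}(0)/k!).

f: a_k = 0, -6, 0, 9, 0, -81/20, 0, 243/280, …
g: a_k = 2, 0, -1, 0, 1/12, 0, -1/360, 0, …
L₀ := L_f ⊗_s L_g (sym. prod.), ord ≤ 4.
h=∫₀ˣh₀: take L = L₀·Dx.
L = 64·Dx + 20·Dx^3 + Dx^5  (order 5).
h: a_k = 0, 0, -6, 0, 6, 0, -44/15, 0, …
ICs: h(0) = 0, h′(0) = 0, h′′(0) = -12, h′′′(0) = 0, h′′′′(0) = 144.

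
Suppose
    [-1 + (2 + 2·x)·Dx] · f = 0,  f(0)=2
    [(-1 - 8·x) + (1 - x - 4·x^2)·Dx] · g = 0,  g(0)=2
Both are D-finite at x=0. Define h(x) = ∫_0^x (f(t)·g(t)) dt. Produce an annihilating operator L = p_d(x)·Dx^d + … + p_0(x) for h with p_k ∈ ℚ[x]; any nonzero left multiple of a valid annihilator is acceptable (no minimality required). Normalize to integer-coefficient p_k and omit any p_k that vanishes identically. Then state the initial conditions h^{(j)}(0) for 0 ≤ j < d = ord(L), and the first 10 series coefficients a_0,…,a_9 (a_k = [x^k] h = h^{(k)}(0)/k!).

f: a_k = 2, 1, -1/4, 1/8, -5/64, 7/128, -21/512, 33/1024, -429/16384, 715/32768, …
g: a_k = 2, 2, 10, 18, 58, 130, 362, 882, 2330, 5858, …
Product ⇒ symmetric product L₀, ord ≤ 1.
h=∫₀ˣh₀: take L = L₀·Dx.
L = (3 + 17·x + 12·x^2)·Dx + (-2 + 10·x^2 + 8·x^3)·Dx^2  (order 2).
h: a_k = 0, 4, 3, 43/6, 183/16, 4211/160, 20141/384, 215295/1792, 1075135/4096, 44759491/73728, …
ICs: h(0) = 0, h′(0) = 4.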